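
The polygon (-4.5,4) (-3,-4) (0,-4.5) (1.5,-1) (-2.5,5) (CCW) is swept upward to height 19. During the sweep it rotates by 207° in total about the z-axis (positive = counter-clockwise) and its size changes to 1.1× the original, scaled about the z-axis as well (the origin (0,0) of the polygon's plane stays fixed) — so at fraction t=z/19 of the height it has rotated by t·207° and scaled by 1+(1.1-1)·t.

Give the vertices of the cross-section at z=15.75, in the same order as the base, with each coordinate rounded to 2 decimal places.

Cross-section at z=15.75: (4.19,-5.00) (3.85,3.81) (0.71,4.82) (-1.45,1.31) (1.89,-5.75)

t = z/height = 15.75/19 = 0.828947
s = 1 + (scale-1)·z/height = 1 + (1.1-1)·15.75/19 = 1.082895
θ = twist·z/height = 207°·15.75/19 = 171.5921° = 2.994847 rad
cos θ = -0.989252, sin θ = 0.146219 (intermediates below are computed at full precision and shown rounded to 5 d.p.)
v1: (-4.5,4) → rotate → (3.86676,-4.61500) → ×s → (4.18729,-4.99755) → (4.19,-5.00)
v2: (-3,-4) → rotate → (3.55263,3.51835) → ×s → (3.84713,3.81000) → (3.85,3.81)
v3: (0,-4.5) → rotate → (0.65799,4.45163) → ×s → (0.71253,4.82065) → (0.71,4.82)
v4: (1.5,-1) → rotate → (-1.33766,1.20858) → ×s → (-1.44854,1.30877) → (-1.45,1.31)
v5: (-2.5,5) → rotate → (1.74203,-5.31181) → ×s → (1.88644,-5.75213) → (1.89,-5.75)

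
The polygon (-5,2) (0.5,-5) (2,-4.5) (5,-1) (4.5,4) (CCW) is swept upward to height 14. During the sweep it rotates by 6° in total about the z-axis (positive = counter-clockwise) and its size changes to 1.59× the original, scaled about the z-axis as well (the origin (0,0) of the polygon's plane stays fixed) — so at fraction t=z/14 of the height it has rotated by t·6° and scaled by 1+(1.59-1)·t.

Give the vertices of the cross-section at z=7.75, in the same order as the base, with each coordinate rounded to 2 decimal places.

Cross-section at z=7.75: (-6.78,2.26) (1.05,-6.58) (2.99,-5.81) (6.70,-0.94) (5.65,5.64)

t = z/height = 7.75/14 = 0.553571
s = 1 + (scale-1)·z/height = 1 + (1.59-1)·7.75/14 = 1.326607
θ = twist·z/height = 6°·7.75/14 = 3.3214° = 0.057970 rad
cos θ = 0.998320, sin θ = 0.057937 (intermediates below are computed at full precision and shown rounded to 5 d.p.)
v1: (-5,2) → rotate → (-5.10748,1.70695) → ×s → (-6.77561,2.26446) → (-6.78,2.26)
v2: (0.5,-5) → rotate → (0.78885,-4.96263) → ×s → (1.04649,-6.58346) → (1.05,-6.58)
v3: (2,-4.5) → rotate → (2.25736,-4.37657) → ×s → (2.99463,-5.80598) → (2.99,-5.81)
v4: (5,-1) → rotate → (5.04954,-0.70863) → ×s → (6.69875,-0.94008) → (6.70,-0.94)
v5: (4.5,4) → rotate → (4.26069,4.25400) → ×s → (5.65226,5.64339) → (5.65,5.64)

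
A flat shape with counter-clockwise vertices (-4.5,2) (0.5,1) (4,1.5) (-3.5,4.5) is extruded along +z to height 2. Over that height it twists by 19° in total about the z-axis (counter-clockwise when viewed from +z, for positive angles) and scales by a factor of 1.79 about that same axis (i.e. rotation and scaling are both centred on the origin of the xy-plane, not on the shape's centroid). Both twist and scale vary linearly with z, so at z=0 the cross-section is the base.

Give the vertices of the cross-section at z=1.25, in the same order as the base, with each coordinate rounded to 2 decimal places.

t = z/height = 1.25/2 = 0.625
s = 1 + (scale-1)·z/height = 1 + (1.79-1)·1.25/2 = 1.493750
θ = twist·z/height = 19°·1.25/2 = 11.8750° = 0.207258 rad
cos θ = 0.978599, sin θ = 0.205777 (intermediates below are computed at full precision and shown rounded to 5 d.p.)
v1: (-4.5,2) → rotate → (-4.81525,1.03120) → ×s → (-7.19278,1.54036) → (-7.19,1.54)
v2: (0.5,1) → rotate → (0.28352,1.08149) → ×s → (0.42351,1.61547) → (0.42,1.62)
v3: (4,1.5) → rotate → (3.60573,2.29101) → ×s → (5.38606,3.42219) → (5.39,3.42)
v4: (-3.5,4.5) → rotate → (-4.35109,3.68347) → ×s → (-6.49945,5.50219) → (-6.50,5.50)

Cross-section at z=1.25: (-7.19,1.54) (0.42,1.62) (5.39,3.42) (-6.50,5.50)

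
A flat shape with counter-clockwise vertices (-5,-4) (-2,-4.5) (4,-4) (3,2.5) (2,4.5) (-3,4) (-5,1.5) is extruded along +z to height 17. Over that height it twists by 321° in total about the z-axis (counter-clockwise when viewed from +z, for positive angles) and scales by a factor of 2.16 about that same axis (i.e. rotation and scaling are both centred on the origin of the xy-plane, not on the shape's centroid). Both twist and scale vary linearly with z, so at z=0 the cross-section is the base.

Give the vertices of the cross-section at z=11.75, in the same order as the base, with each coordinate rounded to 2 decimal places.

t = z/height = 11.75/17 = 0.691176
s = 1 + (scale-1)·z/height = 1 + (2.16-1)·11.75/17 = 1.801765
θ = twist·z/height = 321°·11.75/17 = 221.8676° = 3.872321 rad
cos θ = -0.744689, sin θ = -0.667412 (intermediates below are computed at full precision and shown rounded to 5 d.p.)
v1: (-5,-4) → rotate → (1.05379,6.31581) → ×s → (1.89869,11.37961) → (1.90,11.38)
v2: (-2,-4.5) → rotate → (-1.51398,4.68592) → ×s → (-2.72783,8.44293) → (-2.73,8.44)
v3: (4,-4) → rotate → (-5.64840,0.30911) → ×s → (-10.17709,0.55694) → (-10.18,0.56)
v4: (3,2.5) → rotate → (-0.56554,-3.86396) → ×s → (-1.01896,-6.96194) → (-1.02,-6.96)
v5: (2,4.5) → rotate → (1.51398,-4.68592) → ×s → (2.72783,-8.44293) → (2.73,-8.44)
v6: (-3,4) → rotate → (4.90371,-0.97652) → ×s → (8.83534,-1.75946) → (8.84,-1.76)
v7: (-5,1.5) → rotate → (4.72456,2.22003) → ×s → (8.51255,3.99997) → (8.51,4.00)

Cross-section at z=11.75: (1.90,11.38) (-2.73,8.44) (-10.18,0.56) (-1.02,-6.96) (2.73,-8.44) (8.84,-1.76) (8.51,4.00)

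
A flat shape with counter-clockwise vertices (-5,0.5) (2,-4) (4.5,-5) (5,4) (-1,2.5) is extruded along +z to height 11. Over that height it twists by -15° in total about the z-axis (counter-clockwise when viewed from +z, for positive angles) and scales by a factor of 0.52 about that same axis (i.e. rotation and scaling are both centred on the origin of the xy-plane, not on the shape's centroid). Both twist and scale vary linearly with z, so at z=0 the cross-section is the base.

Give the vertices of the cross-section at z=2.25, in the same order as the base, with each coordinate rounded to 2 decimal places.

t = z/height = 2.25/11 = 0.204545
s = 1 + (scale-1)·z/height = 1 + (0.52-1)·2.25/11 = 0.901818
θ = twist·z/height = -15°·2.25/11 = -3.0682° = -0.053550 rad
cos θ = 0.998567, sin θ = -0.053524 (intermediates below are computed at full precision and shown rounded to 5 d.p.)
v1: (-5,0.5) → rotate → (-4.96607,0.76690) → ×s → (-4.47849,0.69161) → (-4.48,0.69)
v2: (2,-4) → rotate → (1.78304,-4.10131) → ×s → (1.60797,-3.69864) → (1.61,-3.70)
v3: (4.5,-5) → rotate → (4.22593,-5.23369) → ×s → (3.81102,-4.71984) → (3.81,-4.72)
v4: (5,4) → rotate → (5.20693,3.72664) → ×s → (4.69570,3.36076) → (4.70,3.36)
v5: (-1,2.5) → rotate → (-0.86476,2.54994) → ×s → (-0.77985,2.29958) → (-0.78,2.30)

Cross-section at z=2.25: (-4.48,0.69) (1.61,-3.70) (3.81,-4.72) (4.70,3.36) (-0.78,2.30)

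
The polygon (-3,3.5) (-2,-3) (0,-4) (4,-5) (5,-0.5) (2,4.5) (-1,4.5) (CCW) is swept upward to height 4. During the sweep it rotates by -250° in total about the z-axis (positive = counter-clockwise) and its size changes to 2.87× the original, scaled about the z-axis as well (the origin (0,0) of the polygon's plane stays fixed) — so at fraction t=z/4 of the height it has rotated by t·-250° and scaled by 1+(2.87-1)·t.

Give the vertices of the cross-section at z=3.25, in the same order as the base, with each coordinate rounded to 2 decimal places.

Cross-section at z=3.25: (3.49,-11.08) (7.60,4.97) (3.96,9.27) (-4.32,15.54) (-11.09,6.11) (-9.09,-8.45) (-2.14,-11.42)

t = z/height = 3.25/4 = 0.8125
s = 1 + (scale-1)·z/height = 1 + (2.87-1)·3.25/4 = 2.519375
θ = twist·z/height = -250°·3.25/4 = -203.1250° = -3.545200 rad
cos θ = -0.919650, sin θ = 0.392738 (intermediates below are computed at full precision and shown rounded to 5 d.p.)
v1: (-3,3.5) → rotate → (1.38437,-4.39699) → ×s → (3.48774,-11.07767) → (3.49,-11.08)
v2: (-2,-3) → rotate → (3.01752,1.97347) → ×s → (7.60225,4.97192) → (7.60,4.97)
v3: (0,-4) → rotate → (1.57095,3.67860) → ×s → (3.95782,9.26778) → (3.96,9.27)
v4: (4,-5) → rotate → (-1.71491,6.16920) → ×s → (-4.32050,15.54254) → (-4.32,15.54)
v5: (5,-0.5) → rotate → (-4.40188,2.42352) → ×s → (-11.08999,6.10575) → (-11.09,6.11)
v6: (2,4.5) → rotate → (-3.60662,-3.35295) → ×s → (-9.08644,-8.44734) → (-9.09,-8.45)
v7: (-1,4.5) → rotate → (-0.84767,-4.53116) → ×s → (-2.13561,-11.41570) → (-2.14,-11.42)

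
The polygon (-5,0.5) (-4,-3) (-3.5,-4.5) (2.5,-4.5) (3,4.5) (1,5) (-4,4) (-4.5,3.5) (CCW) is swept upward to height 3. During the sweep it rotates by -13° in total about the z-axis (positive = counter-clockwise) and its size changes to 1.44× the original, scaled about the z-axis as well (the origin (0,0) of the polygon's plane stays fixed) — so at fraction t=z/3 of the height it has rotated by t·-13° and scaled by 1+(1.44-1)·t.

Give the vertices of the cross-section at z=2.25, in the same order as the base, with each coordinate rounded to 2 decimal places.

t = z/height = 2.25/3 = 0.75
s = 1 + (scale-1)·z/height = 1 + (1.44-1)·2.25/3 = 1.330000
θ = twist·z/height = -13°·2.25/3 = -9.7500° = -0.170170 rad
cos θ = 0.985556, sin θ = -0.169350 (intermediates below are computed at full precision and shown rounded to 5 d.p.)
v1: (-5,0.5) → rotate → (-4.84311,1.33953) → ×s → (-6.44133,1.78157) → (-6.44,1.78)
v2: (-4,-3) → rotate → (-4.45027,-2.27927) → ×s → (-5.91886,-3.03143) → (-5.92,-3.03)
v3: (-3.5,-4.5) → rotate → (-4.21152,-3.84228) → ×s → (-5.60132,-5.11023) → (-5.60,-5.11)
v4: (2.5,-4.5) → rotate → (1.70182,-4.85838) → ×s → (2.26342,-6.46164) → (2.26,-6.46)
v5: (3,4.5) → rotate → (3.71874,3.92695) → ×s → (4.94593,5.22285) → (4.95,5.22)
v6: (1,5) → rotate → (1.83230,4.75843) → ×s → (2.43696,6.32871) → (2.44,6.33)
v7: (-4,4) → rotate → (-3.26483,4.61962) → ×s → (-4.34222,6.14410) → (-4.34,6.14)
v8: (-4.5,3.5) → rotate → (-3.84228,4.21152) → ×s → (-5.11023,5.60132) → (-5.11,5.60)

Cross-section at z=2.25: (-6.44,1.78) (-5.92,-3.03) (-5.60,-5.11) (2.26,-6.46) (4.95,5.22) (2.44,6.33) (-4.34,6.14) (-5.11,5.60)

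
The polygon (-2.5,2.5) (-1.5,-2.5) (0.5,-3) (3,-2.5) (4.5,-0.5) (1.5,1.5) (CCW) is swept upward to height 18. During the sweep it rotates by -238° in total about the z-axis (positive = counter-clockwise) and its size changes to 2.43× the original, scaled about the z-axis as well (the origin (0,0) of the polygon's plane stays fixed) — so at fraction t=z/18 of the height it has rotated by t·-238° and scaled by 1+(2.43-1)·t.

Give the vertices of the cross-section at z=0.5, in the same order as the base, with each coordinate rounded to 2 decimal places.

t = z/height = 0.5/18 = 0.0277778
s = 1 + (scale-1)·z/height = 1 + (2.43-1)·0.5/18 = 1.039722
θ = twist·z/height = -238°·0.5/18 = -6.6111° = -0.115386 rad
cos θ = 0.993350, sin θ = -0.115130 (intermediates below are computed at full precision and shown rounded to 5 d.p.)
v1: (-2.5,2.5) → rotate → (-2.19555,2.77120) → ×s → (-2.28276,2.88128) → (-2.28,2.88)
v2: (-1.5,-2.5) → rotate → (-1.77785,-2.31068) → ×s → (-1.84847,-2.40247) → (-1.85,-2.40)
v3: (0.5,-3) → rotate → (0.15129,-3.03762) → ×s → (0.15730,-3.15828) → (0.16,-3.16)
v4: (3,-2.5) → rotate → (2.69223,-2.82877) → ×s → (2.79917,-2.94113) → (2.80,-2.94)
v5: (4.5,-0.5) → rotate → (4.41251,-1.01476) → ×s → (4.58779,-1.05507) → (4.59,-1.06)
v6: (1.5,1.5) → rotate → (1.66272,1.31733) → ×s → (1.72877,1.36966) → (1.73,1.37)

Cross-section at z=0.5: (-2.28,2.88) (-1.85,-2.40) (0.16,-3.16) (2.80,-2.94) (4.59,-1.06) (1.73,1.37)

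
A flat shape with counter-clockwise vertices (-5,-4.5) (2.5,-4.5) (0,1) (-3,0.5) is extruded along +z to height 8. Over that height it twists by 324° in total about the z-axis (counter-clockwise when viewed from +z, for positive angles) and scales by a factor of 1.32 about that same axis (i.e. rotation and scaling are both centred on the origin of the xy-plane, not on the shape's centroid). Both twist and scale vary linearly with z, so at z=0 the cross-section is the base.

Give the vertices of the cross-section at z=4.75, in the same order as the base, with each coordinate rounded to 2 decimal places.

Cross-section at z=4.75: (4.66,6.51) (-4.05,4.59) (0.26,-1.16) (3.61,0.18)

t = z/height = 4.75/8 = 0.59375
s = 1 + (scale-1)·z/height = 1 + (1.32-1)·4.75/8 = 1.190000
θ = twist·z/height = 324°·4.75/8 = 192.3750° = 3.357577 rad
cos θ = -0.976766, sin θ = -0.214309 (intermediates below are computed at full precision and shown rounded to 5 d.p.)
v1: (-5,-4.5) → rotate → (3.91944,5.46699) → ×s → (4.66413,6.50572) → (4.66,6.51)
v2: (2.5,-4.5) → rotate → (-3.40631,3.85967) → ×s → (-4.05350,4.59301) → (-4.05,4.59)
v3: (0,1) → rotate → (0.21431,-0.97677) → ×s → (0.25503,-1.16235) → (0.26,-1.16)
v4: (-3,0.5) → rotate → (3.03745,0.15454) → ×s → (3.61457,0.18391) → (3.61,0.18)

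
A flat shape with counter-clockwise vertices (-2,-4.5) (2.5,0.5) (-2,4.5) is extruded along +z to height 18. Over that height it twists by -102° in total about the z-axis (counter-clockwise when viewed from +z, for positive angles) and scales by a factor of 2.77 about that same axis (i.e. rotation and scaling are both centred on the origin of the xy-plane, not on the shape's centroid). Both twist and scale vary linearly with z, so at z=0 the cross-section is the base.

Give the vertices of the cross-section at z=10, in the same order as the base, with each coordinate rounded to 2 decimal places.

Cross-section at z=10: (-9.64,-1.59) (3.55,-3.60) (5.28,8.22)

t = z/height = 10/18 = 0.555556
s = 1 + (scale-1)·z/height = 1 + (2.77-1)·10/18 = 1.983333
θ = twist·z/height = -102°·10/18 = -56.6667° = -0.989020 rad
cos θ = 0.549509, sin θ = -0.835488 (intermediates below are computed at full precision and shown rounded to 5 d.p.)
v1: (-2,-4.5) → rotate → (-4.85871,-0.80181) → ×s → (-9.63645,-1.59027) → (-9.64,-1.59)
v2: (2.5,0.5) → rotate → (1.79152,-1.81397) → ×s → (3.55317,-3.59770) → (3.55,-3.60)
v3: (-2,4.5) → rotate → (2.66068,4.14377) → ×s → (5.27701,8.21847) → (5.28,8.22)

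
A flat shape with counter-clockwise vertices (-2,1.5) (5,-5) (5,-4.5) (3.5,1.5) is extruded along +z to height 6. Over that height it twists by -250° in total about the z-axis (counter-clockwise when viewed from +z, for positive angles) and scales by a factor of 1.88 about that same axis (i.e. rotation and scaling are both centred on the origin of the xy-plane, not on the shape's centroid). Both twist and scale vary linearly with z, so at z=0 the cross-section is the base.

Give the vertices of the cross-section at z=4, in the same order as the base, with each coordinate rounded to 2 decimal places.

t = z/height = 4/6 = 0.666667
s = 1 + (scale-1)·z/height = 1 + (1.88-1)·4/6 = 1.586667
θ = twist·z/height = -250°·4/6 = -166.6667° = -2.908882 rad
cos θ = -0.973045, sin θ = -0.230616 (intermediates below are computed at full precision and shown rounded to 5 d.p.)
v1: (-2,1.5) → rotate → (2.29201,-0.99834) → ×s → (3.63666,-1.58403) → (3.64,-1.58)
v2: (5,-5) → rotate → (-6.01830,3.71214) → ×s → (-9.54904,5.88994) → (-9.55,5.89)
v3: (5,-4.5) → rotate → (-5.90300,3.22562) → ×s → (-9.36609,5.11799) → (-9.37,5.12)
v4: (3.5,1.5) → rotate → (-3.05973,-2.26672) → ×s → (-4.85478,-3.59653) → (-4.85,-3.60)

Cross-section at z=4: (3.64,-1.58) (-9.55,5.89) (-9.37,5.12) (-4.85,-3.60)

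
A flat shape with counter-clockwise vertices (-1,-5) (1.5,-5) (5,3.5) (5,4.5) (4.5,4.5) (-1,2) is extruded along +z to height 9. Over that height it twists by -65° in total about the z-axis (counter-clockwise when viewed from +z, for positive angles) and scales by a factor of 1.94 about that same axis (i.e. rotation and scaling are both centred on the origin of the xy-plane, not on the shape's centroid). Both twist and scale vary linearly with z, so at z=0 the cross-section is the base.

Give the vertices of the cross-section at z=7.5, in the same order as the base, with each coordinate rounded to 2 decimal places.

t = z/height = 7.5/9 = 0.833333
s = 1 + (scale-1)·z/height = 1 + (1.94-1)·7.5/9 = 1.783333
θ = twist·z/height = -65°·7.5/9 = -54.1667° = -0.945387 rad
cos θ = 0.585429, sin θ = -0.810723 (intermediates below are computed at full precision and shown rounded to 5 d.p.)
v1: (-1,-5) → rotate → (-4.63905,-2.11642) → ×s → (-8.27297,-3.77429) → (-8.27,-3.77)
v2: (1.5,-5) → rotate → (-3.17547,-4.14323) → ×s → (-5.66293,-7.38876) → (-5.66,-7.39)
v3: (5,3.5) → rotate → (5.76468,-2.00461) → ×s → (10.28034,-3.57489) → (10.28,-3.57)
v4: (5,4.5) → rotate → (6.57540,-1.41918) → ×s → (11.72613,-2.53088) → (11.73,-2.53)
v5: (4.5,4.5) → rotate → (6.28269,-1.01382) → ×s → (11.20413,-1.80798) → (11.20,-1.81)
v6: (-1,2) → rotate → (1.03602,1.98158) → ×s → (1.84756,3.53382) → (1.85,3.53)

Cross-section at z=7.5: (-8.27,-3.77) (-5.66,-7.39) (10.28,-3.57) (11.73,-2.53) (11.20,-1.81) (1.85,3.53)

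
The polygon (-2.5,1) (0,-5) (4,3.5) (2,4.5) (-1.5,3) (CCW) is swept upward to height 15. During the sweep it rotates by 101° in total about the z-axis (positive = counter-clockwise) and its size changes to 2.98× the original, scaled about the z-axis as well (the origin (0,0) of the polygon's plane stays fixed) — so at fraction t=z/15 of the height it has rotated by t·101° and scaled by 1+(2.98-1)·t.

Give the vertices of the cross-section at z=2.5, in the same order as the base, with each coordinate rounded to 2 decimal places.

Cross-section at z=2.5: (-3.57,0.31) (1.93,-6.37) (3.74,6.00) (0.81,6.50) (-3.06,3.24)

t = z/height = 2.5/15 = 0.166667
s = 1 + (scale-1)·z/height = 1 + (2.98-1)·2.5/15 = 1.330000
θ = twist·z/height = 101°·2.5/15 = 16.8333° = 0.293797 rad
cos θ = 0.957151, sin θ = 0.289589 (intermediates below are computed at full precision and shown rounded to 5 d.p.)
v1: (-2.5,1) → rotate → (-2.68247,0.23318) → ×s → (-3.56768,0.31013) → (-3.57,0.31)
v2: (0,-5) → rotate → (1.44794,-4.78576) → ×s → (1.92576,-6.36506) → (1.93,-6.37)
v3: (4,3.5) → rotate → (2.81504,4.50838) → ×s → (3.74401,5.99615) → (3.74,6.00)
v4: (2,4.5) → rotate → (0.61115,4.88636) → ×s → (0.81283,6.49886) → (0.81,6.50)
v5: (-1.5,3) → rotate → (-2.30449,2.43707) → ×s → (-3.06498,3.24130) → (-3.06,3.24)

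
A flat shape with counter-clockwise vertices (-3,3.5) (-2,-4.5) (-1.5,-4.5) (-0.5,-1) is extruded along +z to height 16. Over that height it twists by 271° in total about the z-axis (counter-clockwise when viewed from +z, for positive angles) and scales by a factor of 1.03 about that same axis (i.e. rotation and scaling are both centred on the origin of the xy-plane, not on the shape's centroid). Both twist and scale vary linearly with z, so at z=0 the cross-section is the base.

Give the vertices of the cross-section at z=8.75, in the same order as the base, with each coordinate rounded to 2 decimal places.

t = z/height = 8.75/16 = 0.546875
s = 1 + (scale-1)·z/height = 1 + (1.03-1)·8.75/16 = 1.016406
θ = twist·z/height = 271°·8.75/16 = 148.2031° = 2.586632 rad
cos θ = -0.849921, sin θ = 0.526909 (intermediates below are computed at full precision and shown rounded to 5 d.p.)
v1: (-3,3.5) → rotate → (0.70558,-4.55545) → ×s → (0.71716,-4.63019) → (0.72,-4.63)
v2: (-2,-4.5) → rotate → (4.07094,2.77083) → ×s → (4.13772,2.81629) → (4.14,2.82)
v3: (-1.5,-4.5) → rotate → (3.64597,3.03428) → ×s → (3.70579,3.08406) → (3.71,3.08)
v4: (-0.5,-1) → rotate → (0.95187,0.58647) → ×s → (0.96749,0.59609) → (0.97,0.60)

Cross-section at z=8.75: (0.72,-4.63) (4.14,2.82) (3.71,3.08) (0.97,0.60)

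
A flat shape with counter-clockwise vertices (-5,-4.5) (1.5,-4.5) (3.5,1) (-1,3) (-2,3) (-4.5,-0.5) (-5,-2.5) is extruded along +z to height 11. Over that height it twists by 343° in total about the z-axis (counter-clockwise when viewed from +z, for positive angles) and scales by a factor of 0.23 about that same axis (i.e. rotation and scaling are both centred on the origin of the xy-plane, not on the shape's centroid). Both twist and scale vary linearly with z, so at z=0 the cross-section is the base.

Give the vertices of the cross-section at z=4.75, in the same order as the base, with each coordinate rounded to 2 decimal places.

t = z/height = 4.75/11 = 0.431818
s = 1 + (scale-1)·z/height = 1 + (0.23-1)·4.75/11 = 0.667500
θ = twist·z/height = 343°·4.75/11 = 148.1136° = 2.585071 rad
cos θ = -0.849097, sin θ = 0.528236 (intermediates below are computed at full precision and shown rounded to 5 d.p.)
v1: (-5,-4.5) → rotate → (6.62255,1.17976) → ×s → (4.42055,0.78749) → (4.42,0.79)
v2: (1.5,-4.5) → rotate → (1.10342,4.61329) → ×s → (0.73653,3.07937) → (0.74,3.08)
v3: (3.5,1) → rotate → (-3.50008,0.99973) → ×s → (-2.33630,0.66732) → (-2.34,0.67)
v4: (-1,3) → rotate → (-0.73561,-3.07553) → ×s → (-0.49102,-2.05292) → (-0.49,-2.05)
v5: (-2,3) → rotate → (0.11349,-3.60376) → ×s → (0.07575,-2.40551) → (0.08,-2.41)
v6: (-4.5,-0.5) → rotate → (4.08506,-1.95251) → ×s → (2.72678,-1.30330) → (2.73,-1.30)
v7: (-5,-2.5) → rotate → (5.56608,-0.51844) → ×s → (3.71536,-0.34606) → (3.72,-0.35)

Cross-section at z=4.75: (4.42,0.79) (0.74,3.08) (-2.34,0.67) (-0.49,-2.05) (0.08,-2.41) (2.73,-1.30) (3.72,-0.35)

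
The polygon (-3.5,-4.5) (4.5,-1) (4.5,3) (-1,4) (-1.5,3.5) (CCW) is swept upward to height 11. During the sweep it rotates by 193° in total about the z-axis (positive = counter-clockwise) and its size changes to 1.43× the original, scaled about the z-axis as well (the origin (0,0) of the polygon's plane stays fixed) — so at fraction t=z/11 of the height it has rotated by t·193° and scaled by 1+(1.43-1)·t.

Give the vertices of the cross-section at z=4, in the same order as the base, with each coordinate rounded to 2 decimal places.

t = z/height = 4/11 = 0.363636
s = 1 + (scale-1)·z/height = 1 + (1.43-1)·4/11 = 1.156364
θ = twist·z/height = 193°·4/11 = 70.1818° = 1.224904 rad
cos θ = 0.339036, sin θ = 0.940773 (intermediates below are computed at full precision and shown rounded to 5 d.p.)
v1: (-3.5,-4.5) → rotate → (3.04685,-4.81837) → ×s → (3.52327,-5.57179) → (3.52,-5.57)
v2: (4.5,-1) → rotate → (2.46644,3.89444) → ×s → (2.85210,4.50339) → (2.85,4.50)
v3: (4.5,3) → rotate → (-1.29666,5.25059) → ×s → (-1.49941,6.07159) → (-1.50,6.07)
v4: (-1,4) → rotate → (-4.10213,0.41537) → ×s → (-4.74355,0.48032) → (-4.74,0.48)
v5: (-1.5,3.5) → rotate → (-3.80126,-0.22453) → ×s → (-4.39564,-0.25964) → (-4.40,-0.26)

Cross-section at z=4: (3.52,-5.57) (2.85,4.50) (-1.50,6.07) (-4.74,0.48) (-4.40,-0.26)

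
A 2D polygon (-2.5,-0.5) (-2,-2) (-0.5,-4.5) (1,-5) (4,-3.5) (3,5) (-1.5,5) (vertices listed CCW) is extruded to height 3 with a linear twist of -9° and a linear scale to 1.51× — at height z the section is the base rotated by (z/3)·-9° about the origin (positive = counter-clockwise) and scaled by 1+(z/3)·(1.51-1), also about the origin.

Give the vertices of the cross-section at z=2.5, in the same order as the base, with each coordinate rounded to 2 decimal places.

t = z/height = 2.5/3 = 0.833333
s = 1 + (scale-1)·z/height = 1 + (1.51-1)·2.5/3 = 1.425000
θ = twist·z/height = -9°·2.5/3 = -7.5000° = -0.130900 rad
cos θ = 0.991445, sin θ = -0.130526 (intermediates below are computed at full precision and shown rounded to 5 d.p.)
v1: (-2.5,-0.5) → rotate → (-2.54388,-0.16941) → ×s → (-3.62502,-0.24140) → (-3.63,-0.24)
v2: (-2,-2) → rotate → (-2.24394,-1.72184) → ×s → (-3.19762,-2.45362) → (-3.20,-2.45)
v3: (-0.5,-4.5) → rotate → (-1.08309,-4.39624) → ×s → (-1.54340,-6.26464) → (-1.54,-6.26)
v4: (1,-5) → rotate → (0.33881,-5.08775) → ×s → (0.48281,-7.25004) → (0.48,-7.25)
v5: (4,-3.5) → rotate → (3.50894,-3.99216) → ×s → (5.00024,-5.68883) → (5.00,-5.69)
v6: (3,5) → rotate → (3.62697,4.56565) → ×s → (5.16843,6.50605) → (5.17,6.51)
v7: (-1.5,5) → rotate → (-0.83454,5.15301) → ×s → (-1.18921,7.34304) → (-1.19,7.34)

Cross-section at z=2.5: (-3.63,-0.24) (-3.20,-2.45) (-1.54,-6.26) (0.48,-7.25) (5.00,-5.69) (5.17,6.51) (-1.19,7.34)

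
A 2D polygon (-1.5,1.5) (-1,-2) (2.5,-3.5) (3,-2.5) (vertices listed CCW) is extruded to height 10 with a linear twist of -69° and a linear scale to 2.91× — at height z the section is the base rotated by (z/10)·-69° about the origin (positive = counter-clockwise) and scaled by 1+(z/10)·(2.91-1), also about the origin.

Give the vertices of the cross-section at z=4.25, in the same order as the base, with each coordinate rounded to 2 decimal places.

Cross-section at z=4.25: (-1.04,3.70) (-3.35,-2.27) (0.84,-7.75) (2.52,-6.61)

t = z/height = 4.25/10 = 0.425
s = 1 + (scale-1)·z/height = 1 + (2.91-1)·4.25/10 = 1.811750
θ = twist·z/height = -69°·4.25/10 = -29.3250° = -0.511818 rad
cos θ = 0.871856, sin θ = -0.489763 (intermediates below are computed at full precision and shown rounded to 5 d.p.)
v1: (-1.5,1.5) → rotate → (-0.57314,2.04243) → ×s → (-1.03838,3.70037) → (-1.04,3.70)
v2: (-1,-2) → rotate → (-1.85138,-1.25395) → ×s → (-3.35424,-2.27184) → (-3.35,-2.27)
v3: (2.5,-3.5) → rotate → (0.46547,-4.27590) → ×s → (0.84331,-7.74687) → (0.84,-7.75)
v4: (3,-2.5) → rotate → (1.39116,-3.64893) → ×s → (2.52043,-6.61095) → (2.52,-6.61)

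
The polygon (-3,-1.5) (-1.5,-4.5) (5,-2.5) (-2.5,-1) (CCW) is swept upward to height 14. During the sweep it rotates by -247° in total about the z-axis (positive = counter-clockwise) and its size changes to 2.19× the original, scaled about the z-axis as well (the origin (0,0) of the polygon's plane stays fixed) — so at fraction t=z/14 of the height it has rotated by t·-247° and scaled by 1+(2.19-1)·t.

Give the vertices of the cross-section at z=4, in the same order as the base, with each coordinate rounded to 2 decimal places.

Cross-section at z=4: (-3.23,3.12) (-6.36,-0.11) (-0.93,-7.43) (-2.38,2.71)

t = z/height = 4/14 = 0.285714
s = 1 + (scale-1)·z/height = 1 + (2.19-1)·4/14 = 1.340000
θ = twist·z/height = -247°·4/14 = -70.5714° = -1.231704 rad
cos θ = 0.332631, sin θ = -0.943057 (intermediates below are computed at full precision and shown rounded to 5 d.p.)
v1: (-3,-1.5) → rotate → (-2.41248,2.33022) → ×s → (-3.23272,3.12250) → (-3.23,3.12)
v2: (-1.5,-4.5) → rotate → (-4.74270,-0.08226) → ×s → (-6.35522,-0.11022) → (-6.36,-0.11)
v3: (5,-2.5) → rotate → (-0.69449,-5.54686) → ×s → (-0.93061,-7.43280) → (-0.93,-7.43)
v4: (-2.5,-1) → rotate → (-1.77464,2.02501) → ×s → (-2.37801,2.71351) → (-2.38,2.71)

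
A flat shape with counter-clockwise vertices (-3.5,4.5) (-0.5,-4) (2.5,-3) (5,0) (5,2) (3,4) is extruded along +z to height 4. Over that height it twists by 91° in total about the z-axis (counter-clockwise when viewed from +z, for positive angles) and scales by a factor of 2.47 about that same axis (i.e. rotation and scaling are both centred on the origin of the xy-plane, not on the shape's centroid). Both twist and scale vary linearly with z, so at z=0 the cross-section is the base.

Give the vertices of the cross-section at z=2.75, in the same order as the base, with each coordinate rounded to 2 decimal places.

t = z/height = 2.75/4 = 0.6875
s = 1 + (scale-1)·z/height = 1 + (2.47-1)·2.75/4 = 2.010625
θ = twist·z/height = 91°·2.75/4 = 62.5625° = 1.091922 rad
cos θ = 0.460781, sin θ = 0.887514 (intermediates below are computed at full precision and shown rounded to 5 d.p.)
v1: (-3.5,4.5) → rotate → (-5.60655,-1.03279) → ×s → (-11.27266,-2.07654) → (-11.27,-2.08)
v2: (-0.5,-4) → rotate → (3.31967,-2.28688) → ×s → (6.67460,-4.59806) → (6.67,-4.60)
v3: (2.5,-3) → rotate → (3.81449,0.83644) → ×s → (7.66952,1.68177) → (7.67,1.68)
v4: (5,0) → rotate → (2.30390,4.43757) → ×s → (4.63229,8.92229) → (4.63,8.92)
v5: (5,2) → rotate → (0.52888,5.35913) → ×s → (1.06337,10.77520) → (1.06,10.78)
v6: (3,4) → rotate → (-2.16771,4.50567) → ×s → (-4.35846,9.05920) → (-4.36,9.06)

Cross-section at z=2.75: (-11.27,-2.08) (6.67,-4.60) (7.67,1.68) (4.63,8.92) (1.06,10.78) (-4.36,9.06)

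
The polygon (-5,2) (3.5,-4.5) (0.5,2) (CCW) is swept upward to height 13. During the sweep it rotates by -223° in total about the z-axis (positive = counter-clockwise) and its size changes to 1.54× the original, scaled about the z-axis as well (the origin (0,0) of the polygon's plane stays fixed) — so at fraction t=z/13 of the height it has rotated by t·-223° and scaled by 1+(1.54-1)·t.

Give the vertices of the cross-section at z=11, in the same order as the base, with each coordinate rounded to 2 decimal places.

t = z/height = 11/13 = 0.846154
s = 1 + (scale-1)·z/height = 1 + (1.54-1)·11/13 = 1.456923
θ = twist·z/height = -223°·11/13 = -188.6923° = -3.293302 rad
cos θ = -0.988514, sin θ = 0.151128 (intermediates below are computed at full precision and shown rounded to 5 d.p.)
v1: (-5,2) → rotate → (4.64031,-2.73267) → ×s → (6.76058,-3.98129) → (6.76,-3.98)
v2: (3.5,-4.5) → rotate → (-2.77972,4.97726) → ×s → (-4.04984,7.25149) → (-4.05,7.25)
v3: (0.5,2) → rotate → (-0.79651,-1.90146) → ×s → (-1.16046,-2.77029) → (-1.16,-2.77)

Cross-section at z=11: (6.76,-3.98) (-4.05,7.25) (-1.16,-2.77)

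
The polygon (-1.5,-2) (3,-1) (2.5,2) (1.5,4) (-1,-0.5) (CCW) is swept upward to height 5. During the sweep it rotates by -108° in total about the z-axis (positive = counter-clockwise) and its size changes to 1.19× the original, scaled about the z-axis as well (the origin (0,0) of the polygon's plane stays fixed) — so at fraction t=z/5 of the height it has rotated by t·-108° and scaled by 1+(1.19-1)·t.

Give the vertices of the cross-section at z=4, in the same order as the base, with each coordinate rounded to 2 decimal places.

t = z/height = 4/5 = 0.8
s = 1 + (scale-1)·z/height = 1 + (1.19-1)·4/5 = 1.152000
θ = twist·z/height = -108°·4/5 = -86.4000° = -1.507964 rad
cos θ = 0.062791, sin θ = -0.998027 (intermediates below are computed at full precision and shown rounded to 5 d.p.)
v1: (-1.5,-2) → rotate → (-2.09024,1.37146) → ×s → (-2.40796,1.57992) → (-2.41,1.58)
v2: (3,-1) → rotate → (-0.80966,-3.05687) → ×s → (-0.93272,-3.52152) → (-0.93,-3.52)
v3: (2.5,2) → rotate → (2.15303,-2.36949) → ×s → (2.48029,-2.72965) → (2.48,-2.73)
v4: (1.5,4) → rotate → (4.08629,-1.24588) → ×s → (4.70741,-1.43525) → (4.71,-1.44)
v5: (-1,-0.5) → rotate → (-0.56180,0.96663) → ×s → (-0.64720,1.11356) → (-0.65,1.11)

Cross-section at z=4: (-2.41,1.58) (-0.93,-3.52) (2.48,-2.73) (4.71,-1.44) (-0.65,1.11)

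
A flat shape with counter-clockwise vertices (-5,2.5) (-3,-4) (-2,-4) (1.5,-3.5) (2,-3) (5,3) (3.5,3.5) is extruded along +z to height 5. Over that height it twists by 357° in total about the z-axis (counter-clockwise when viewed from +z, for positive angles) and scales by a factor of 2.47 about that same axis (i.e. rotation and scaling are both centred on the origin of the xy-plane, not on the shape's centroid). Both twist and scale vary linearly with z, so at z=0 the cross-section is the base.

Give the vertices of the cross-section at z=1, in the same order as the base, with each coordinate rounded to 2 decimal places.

Cross-section at z=1: (-5.13,-5.10) (3.67,-5.33) (4.08,-4.10) (4.91,0.40) (4.50,1.21) (-1.62,7.37) (-2.85,5.74)

t = z/height = 1/5 = 0.2
s = 1 + (scale-1)·z/height = 1 + (2.47-1)·1/5 = 1.294000
θ = twist·z/height = 357°·1/5 = 71.4000° = 1.246165 rad
cos θ = 0.318959, sin θ = 0.947768 (intermediates below are computed at full precision and shown rounded to 5 d.p.)
v1: (-5,2.5) → rotate → (-3.96422,-3.94144) → ×s → (-5.12970,-5.10023) → (-5.13,-5.10)
v2: (-3,-4) → rotate → (2.83420,-4.11914) → ×s → (3.66745,-5.33017) → (3.67,-5.33)
v3: (-2,-4) → rotate → (3.15316,-3.17137) → ×s → (4.08018,-4.10376) → (4.08,-4.10)
v4: (1.5,-3.5) → rotate → (3.79563,0.30530) → ×s → (4.91154,0.39505) → (4.91,0.40)
v5: (2,-3) → rotate → (3.48122,0.93866) → ×s → (4.50470,1.21462) → (4.50,1.21)
v6: (5,3) → rotate → (-1.24851,5.69572) → ×s → (-1.61557,7.37026) → (-1.62,7.37)
v7: (3.5,3.5) → rotate → (-2.20083,4.43355) → ×s → (-2.84788,5.73701) → (-2.85,5.74)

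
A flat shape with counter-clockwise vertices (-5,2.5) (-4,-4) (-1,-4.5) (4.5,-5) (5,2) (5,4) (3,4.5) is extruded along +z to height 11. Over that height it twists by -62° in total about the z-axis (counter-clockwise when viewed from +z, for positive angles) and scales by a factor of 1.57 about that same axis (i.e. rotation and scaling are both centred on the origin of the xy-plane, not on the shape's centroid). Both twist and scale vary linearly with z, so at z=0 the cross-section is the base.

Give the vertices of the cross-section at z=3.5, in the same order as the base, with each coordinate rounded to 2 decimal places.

Cross-section at z=3.5: (-4.56,4.77) (-6.04,-2.85) (-2.91,-4.61) (3.01,-7.35) (6.36,0.23) (7.16,2.45) (5.13,3.81)

t = z/height = 3.5/11 = 0.318182
s = 1 + (scale-1)·z/height = 1 + (1.57-1)·3.5/11 = 1.181364
θ = twist·z/height = -62°·3.5/11 = -19.7273° = -0.344306 rad
cos θ = 0.941310, sin θ = -0.337543 (intermediates below are computed at full precision and shown rounded to 5 d.p.)
v1: (-5,2.5) → rotate → (-3.86269,4.04099) → ×s → (-4.56324,4.77388) → (-4.56,4.77)
v2: (-4,-4) → rotate → (-5.11541,-2.41507) → ×s → (-6.04316,-2.85307) → (-6.04,-2.85)
v3: (-1,-4.5) → rotate → (-2.46026,-3.89835) → ×s → (-2.90646,-4.60537) → (-2.91,-4.61)
v4: (4.5,-5) → rotate → (2.54818,-6.22550) → ×s → (3.01032,-7.35457) → (3.01,-7.35)
v5: (5,2) → rotate → (5.38164,0.19490) → ×s → (6.35767,0.23025) → (6.36,0.23)
v6: (5,4) → rotate → (6.05672,2.07752) → ×s → (7.15519,2.45431) → (7.16,2.45)
v7: (3,4.5) → rotate → (4.34288,3.22326) → ×s → (5.13051,3.80785) → (5.13,3.81)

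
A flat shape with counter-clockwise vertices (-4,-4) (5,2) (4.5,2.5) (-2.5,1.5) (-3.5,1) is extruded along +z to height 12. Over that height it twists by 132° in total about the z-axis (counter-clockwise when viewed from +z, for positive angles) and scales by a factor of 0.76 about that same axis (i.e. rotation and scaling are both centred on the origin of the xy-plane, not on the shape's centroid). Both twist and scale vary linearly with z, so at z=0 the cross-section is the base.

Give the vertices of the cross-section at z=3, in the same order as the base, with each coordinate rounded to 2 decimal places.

Cross-section at z=3: (-1.11,-5.20) (2.92,4.14) (2.27,4.27) (-2.74,-0.10) (-3.27,-1.00)

t = z/height = 3/12 = 0.25
s = 1 + (scale-1)·z/height = 1 + (0.76-1)·3/12 = 0.940000
θ = twist·z/height = 132°·3/12 = 33.0000° = 0.575959 rad
cos θ = 0.838671, sin θ = 0.544639 (intermediates below are computed at full precision and shown rounded to 5 d.p.)
v1: (-4,-4) → rotate → (-1.17613,-5.53324) → ×s → (-1.10556,-5.20124) → (-1.11,-5.20)
v2: (5,2) → rotate → (3.10407,4.40054) → ×s → (2.91783,4.13650) → (2.92,4.14)
v3: (4.5,2.5) → rotate → (2.41242,4.54755) → ×s → (2.26767,4.27470) → (2.27,4.27)
v4: (-2.5,1.5) → rotate → (-2.91363,-0.10359) → ×s → (-2.73882,-0.09738) → (-2.74,-0.10)
v5: (-3.5,1) → rotate → (-3.47999,-1.06757) → ×s → (-3.27119,-1.00351) → (-3.27,-1.00)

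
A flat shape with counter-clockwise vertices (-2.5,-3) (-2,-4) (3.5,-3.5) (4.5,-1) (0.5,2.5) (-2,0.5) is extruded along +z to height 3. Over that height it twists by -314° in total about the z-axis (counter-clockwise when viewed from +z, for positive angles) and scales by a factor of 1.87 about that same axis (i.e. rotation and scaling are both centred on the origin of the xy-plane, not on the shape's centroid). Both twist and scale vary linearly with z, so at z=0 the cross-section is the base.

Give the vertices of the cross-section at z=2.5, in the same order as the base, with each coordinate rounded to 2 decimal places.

Cross-section at z=2.5: (5.75,-3.52) (7.33,-2.41) (5.10,6.85) (0.58,7.93) (-4.39,0.23) (-0.35,-3.54)

t = z/height = 2.5/3 = 0.833333
s = 1 + (scale-1)·z/height = 1 + (1.87-1)·2.5/3 = 1.725000
θ = twist·z/height = -314°·2.5/3 = -261.6667° = -4.566945 rad
cos θ = -0.144932, sin θ = 0.989442 (intermediates below are computed at full precision and shown rounded to 5 d.p.)
v1: (-2.5,-3) → rotate → (3.33065,-2.03881) → ×s → (5.74538,-3.51694) → (5.75,-3.52)
v2: (-2,-4) → rotate → (4.24763,-1.39916) → ×s → (7.32716,-2.41354) → (7.33,-2.41)
v3: (3.5,-3.5) → rotate → (2.95578,3.97031) → ×s → (5.09873,6.84878) → (5.10,6.85)
v4: (4.5,-1) → rotate → (0.33725,4.59742) → ×s → (0.58175,7.93055) → (0.58,7.93)
v5: (0.5,2.5) → rotate → (-2.54607,0.13239) → ×s → (-4.39197,0.22837) → (-4.39,0.23)
v6: (-2,0.5) → rotate → (-0.20486,-2.05135) → ×s → (-0.35338,-3.53858) → (-0.35,-3.54)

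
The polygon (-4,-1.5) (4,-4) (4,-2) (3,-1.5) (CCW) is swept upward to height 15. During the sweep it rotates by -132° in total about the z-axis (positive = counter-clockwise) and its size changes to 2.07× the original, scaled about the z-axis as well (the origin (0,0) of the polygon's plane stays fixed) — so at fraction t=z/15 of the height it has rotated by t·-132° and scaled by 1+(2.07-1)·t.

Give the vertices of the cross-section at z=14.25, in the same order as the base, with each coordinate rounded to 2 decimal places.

Cross-section at z=14.25: (2.21,8.33) (-11.25,-1.90) (-7.96,-4.24) (-5.97,-3.18)

t = z/height = 14.25/15 = 0.95
s = 1 + (scale-1)·z/height = 1 + (2.07-1)·14.25/15 = 2.016500
θ = twist·z/height = -132°·14.25/15 = -125.4000° = -2.188643 rad
cos θ = -0.579281, sin θ = -0.815128 (intermediates below are computed at full precision and shown rounded to 5 d.p.)
v1: (-4,-1.5) → rotate → (1.09443,4.12943) → ×s → (2.20692,8.32700) → (2.21,8.33)
v2: (4,-4) → rotate → (-5.57764,-0.94339) → ×s → (-11.24730,-1.90234) → (-11.25,-1.90)
v3: (4,-2) → rotate → (-3.94738,-2.10195) → ×s → (-7.95989,-4.23858) → (-7.96,-4.24)
v4: (3,-1.5) → rotate → (-2.96054,-1.57646) → ×s → (-5.96992,-3.17893) → (-5.97,-3.18)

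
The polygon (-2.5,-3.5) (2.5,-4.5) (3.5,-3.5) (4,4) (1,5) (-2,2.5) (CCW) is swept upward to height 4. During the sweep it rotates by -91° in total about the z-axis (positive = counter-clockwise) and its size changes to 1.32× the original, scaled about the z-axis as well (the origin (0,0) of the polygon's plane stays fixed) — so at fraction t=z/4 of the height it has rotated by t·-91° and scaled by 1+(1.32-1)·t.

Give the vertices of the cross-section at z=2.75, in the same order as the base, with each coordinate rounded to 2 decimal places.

t = z/height = 2.75/4 = 0.6875
s = 1 + (scale-1)·z/height = 1 + (1.32-1)·2.75/4 = 1.220000
θ = twist·z/height = -91°·2.75/4 = -62.5625° = -1.091922 rad
cos θ = 0.460781, sin θ = -0.887514 (intermediates below are computed at full precision and shown rounded to 5 d.p.)
v1: (-2.5,-3.5) → rotate → (-4.25825,0.60605) → ×s → (-5.19507,0.73938) → (-5.20,0.74)
v2: (2.5,-4.5) → rotate → (-2.84186,-4.29230) → ×s → (-3.46707,-5.23660) → (-3.47,-5.24)
v3: (3.5,-3.5) → rotate → (-1.49357,-4.71903) → ×s → (-1.82215,-5.75722) → (-1.82,-5.76)
v4: (4,4) → rotate → (5.39318,-1.70693) → ×s → (6.57968,-2.08246) → (6.58,-2.08)
v5: (1,5) → rotate → (4.89835,1.41639) → ×s → (5.97599,1.72800) → (5.98,1.73)
v6: (-2,2.5) → rotate → (1.29722,2.92698) → ×s → (1.58261,3.57092) → (1.58,3.57)

Cross-section at z=2.75: (-5.20,0.74) (-3.47,-5.24) (-1.82,-5.76) (6.58,-2.08) (5.98,1.73) (1.58,3.57)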